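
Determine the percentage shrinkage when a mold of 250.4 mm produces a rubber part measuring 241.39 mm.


Shrinkage = (mold - part) / mold * 100
= (250.4 - 241.39) / 250.4 * 100
= 9.01 / 250.4 * 100
= 3.6%

3.6%


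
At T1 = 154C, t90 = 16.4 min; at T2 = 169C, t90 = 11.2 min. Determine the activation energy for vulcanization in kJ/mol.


T1 = 427.15 K, T2 = 442.15 K
1/T1 - 1/T2 = 7.9422e-05
ln(t1/t2) = ln(16.4/11.2) = 0.3814
Ea = 8.314 * 0.3814 / 7.9422e-05 = 39922.0234 J/mol
Ea = 39.92 kJ/mol

39.92 kJ/mol


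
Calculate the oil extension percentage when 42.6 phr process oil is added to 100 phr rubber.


Oil % = oil / (100 + oil) * 100
= 42.6 / (100 + 42.6) * 100
= 42.6 / 142.6 * 100
= 29.87%

29.87%


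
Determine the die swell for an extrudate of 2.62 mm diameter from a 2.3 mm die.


Die swell ratio = D_extrudate / D_die
= 2.62 / 2.3
= 1.139

Die swell = 1.139


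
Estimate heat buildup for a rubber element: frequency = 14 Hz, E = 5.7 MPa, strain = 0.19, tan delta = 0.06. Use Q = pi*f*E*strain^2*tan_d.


Q = pi * f * E * strain^2 * tan_d
= pi * 14 * 5.7 * 0.19^2 * 0.06
= pi * 14 * 5.7 * 0.0361 * 0.06
= 0.5430

Q = 0.5430


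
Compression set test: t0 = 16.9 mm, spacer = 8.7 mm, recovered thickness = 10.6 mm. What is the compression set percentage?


CS = (t0 - recovered) / (t0 - ts) * 100
= (16.9 - 10.6) / (16.9 - 8.7) * 100
= 6.3 / 8.2 * 100
= 76.8%

76.8%


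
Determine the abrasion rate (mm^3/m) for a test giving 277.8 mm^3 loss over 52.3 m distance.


Rate = volume_loss / distance
= 277.8 / 52.3
= 5.312 mm^3/m

5.312 mm^3/m


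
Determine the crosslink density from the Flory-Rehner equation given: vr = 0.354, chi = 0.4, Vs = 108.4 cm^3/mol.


ln(1 - vr) = ln(1 - 0.354) = -0.4370
Numerator = -((-0.4370) + 0.354 + 0.4 * 0.354^2) = 0.0328
Denominator = 108.4 * (0.354^(1/3) - 0.354/2) = 57.4958
nu = 0.0328 / 57.4958 = 5.7099e-04 mol/cm^3

5.7099e-04 mol/cm^3


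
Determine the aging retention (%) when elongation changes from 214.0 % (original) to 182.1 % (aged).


Retention = aged / original * 100
= 182.1 / 214.0 * 100
= 85.1%

85.1%


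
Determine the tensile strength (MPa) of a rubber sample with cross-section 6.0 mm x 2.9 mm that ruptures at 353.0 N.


Area = width * thickness = 6.0 * 2.9 = 17.4 mm^2
TS = force / area = 353.0 / 17.4 = 20.29 MPa

20.29 MPa


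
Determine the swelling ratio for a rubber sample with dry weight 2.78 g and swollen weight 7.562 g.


Q = W_swollen / W_dry
Q = 7.562 / 2.78
Q = 2.72

Q = 2.72


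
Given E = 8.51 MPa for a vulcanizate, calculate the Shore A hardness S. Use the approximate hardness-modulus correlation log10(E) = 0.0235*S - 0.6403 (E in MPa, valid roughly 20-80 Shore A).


log10(E) = 0.0235*S - 0.6403  =>  S = (log10(E) + 0.6403) / 0.0235
log10(8.51) = 0.929930
S = (0.929930 + 0.6403) / 0.0235 = 1.570230 / 0.0235
S = 66.8

Shore A = 66.8


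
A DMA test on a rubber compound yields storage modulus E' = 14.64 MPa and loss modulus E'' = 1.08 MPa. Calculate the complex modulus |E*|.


|E*| = sqrt(E'^2 + E''^2)
= sqrt(14.64^2 + 1.08^2)
= sqrt(214.3296 + 1.1664)
= 14.68 MPa

14.68 MPa


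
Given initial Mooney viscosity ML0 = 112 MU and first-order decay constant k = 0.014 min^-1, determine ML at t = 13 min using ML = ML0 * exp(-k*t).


ML = ML0 * exp(-k * t)
ML = 112 * exp(-0.014 * 13)
ML = 112 * 0.8336
ML = 93.36 MU

93.36 MU


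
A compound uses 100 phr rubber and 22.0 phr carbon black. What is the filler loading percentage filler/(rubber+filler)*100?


Filler % = filler / (rubber + filler) * 100
= 22.0 / (100 + 22.0) * 100
= 22.0 / 122.0 * 100
= 18.03%

18.03%


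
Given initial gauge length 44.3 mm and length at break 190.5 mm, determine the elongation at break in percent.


Elongation = (Lf - L0) / L0 * 100
= (190.5 - 44.3) / 44.3 * 100
= 146.2 / 44.3 * 100
= 330.0%

330.0%


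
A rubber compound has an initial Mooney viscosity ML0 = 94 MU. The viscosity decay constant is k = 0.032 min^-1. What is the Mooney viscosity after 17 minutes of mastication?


ML = ML0 * exp(-k * t)
ML = 94 * exp(-0.032 * 17)
ML = 94 * 0.5804
ML = 54.56 MU

54.56 MU


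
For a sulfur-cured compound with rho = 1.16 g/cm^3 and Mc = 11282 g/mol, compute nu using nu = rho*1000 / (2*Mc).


nu = rho * 1000 / (2 * Mc)
nu = 1.16 * 1000 / (2 * 11282)
nu = 1160.0 / 22564
nu = 0.0514 mol/L

0.0514 mol/L


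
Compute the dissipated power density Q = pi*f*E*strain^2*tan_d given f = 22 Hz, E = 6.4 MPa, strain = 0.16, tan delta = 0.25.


Q = pi * f * E * strain^2 * tan_d
= pi * 22 * 6.4 * 0.16^2 * 0.25
= pi * 22 * 6.4 * 0.0256 * 0.25
= 2.8310

Q = 2.8310


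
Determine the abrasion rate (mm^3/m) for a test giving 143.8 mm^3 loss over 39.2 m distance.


Rate = volume_loss / distance
= 143.8 / 39.2
= 3.668 mm^3/m

3.668 mm^3/m


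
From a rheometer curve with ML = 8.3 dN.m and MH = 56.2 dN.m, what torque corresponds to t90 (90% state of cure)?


M90 = ML + 0.9 * (MH - ML)
M90 = 8.3 + 0.9 * (56.2 - 8.3)
M90 = 8.3 + 0.9 * 47.9
M90 = 51.41 dN.m

51.41 dN.m


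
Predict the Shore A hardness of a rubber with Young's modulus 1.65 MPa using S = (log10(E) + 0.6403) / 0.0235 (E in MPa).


log10(E) = 0.0235*S - 0.6403  =>  S = (log10(E) + 0.6403) / 0.0235
log10(1.65) = 0.217484
S = (0.217484 + 0.6403) / 0.0235 = 0.857784 / 0.0235
S = 36.5

Shore A = 36.5


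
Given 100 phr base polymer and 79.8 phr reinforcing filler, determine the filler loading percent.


Filler % = filler / (rubber + filler) * 100
= 79.8 / (100 + 79.8) * 100
= 79.8 / 179.8 * 100
= 44.38%

44.38%


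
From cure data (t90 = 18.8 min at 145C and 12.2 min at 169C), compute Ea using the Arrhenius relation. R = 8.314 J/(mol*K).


T1 = 418.15 K, T2 = 442.15 K
1/T1 - 1/T2 = 1.2981e-04
ln(t1/t2) = ln(18.8/12.2) = 0.4324
Ea = 8.314 * 0.4324 / 1.2981e-04 = 27695.3720 J/mol
Ea = 27.7 kJ/mol

27.7 kJ/mol


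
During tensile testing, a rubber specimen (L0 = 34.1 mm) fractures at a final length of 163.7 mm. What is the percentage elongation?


Elongation = (Lf - L0) / L0 * 100
= (163.7 - 34.1) / 34.1 * 100
= 129.6 / 34.1 * 100
= 380.1%

380.1%


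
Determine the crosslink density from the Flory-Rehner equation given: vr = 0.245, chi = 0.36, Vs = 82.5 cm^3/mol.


ln(1 - vr) = ln(1 - 0.245) = -0.2810
Numerator = -((-0.2810) + 0.245 + 0.36 * 0.245^2) = 0.0144
Denominator = 82.5 * (0.245^(1/3) - 0.245/2) = 41.5167
nu = 0.0144 / 41.5167 = 3.4754e-04 mol/cm^3

3.4754e-04 mol/cm^3


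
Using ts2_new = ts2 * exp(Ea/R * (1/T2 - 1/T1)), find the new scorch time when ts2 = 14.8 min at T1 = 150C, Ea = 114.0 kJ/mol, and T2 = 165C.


Convert temperatures: T1 = 150 + 273.15 = 423.15 K, T2 = 165 + 273.15 = 438.15 K
ts2_new = 14.8 * exp(114000 / 8.314 * (1/438.15 - 1/423.15))
1/T2 - 1/T1 = -8.0905e-05
ts2_new = 4.88 min

4.88 min


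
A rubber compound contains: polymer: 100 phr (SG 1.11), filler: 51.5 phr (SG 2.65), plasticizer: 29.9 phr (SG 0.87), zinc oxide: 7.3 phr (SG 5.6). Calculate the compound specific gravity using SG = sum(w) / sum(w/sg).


Sum of weights = 188.7
Volume contributions:
  polymer: 100/1.11 = 90.0901
  filler: 51.5/2.65 = 19.4340
  plasticizer: 29.9/0.87 = 34.3678
  zinc oxide: 7.3/5.6 = 1.3036
Sum of volumes = 145.1954
SG = 188.7 / 145.1954 = 1.3

SG = 1.3


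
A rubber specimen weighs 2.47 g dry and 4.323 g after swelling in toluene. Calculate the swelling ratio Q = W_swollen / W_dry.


Q = W_swollen / W_dry
Q = 4.323 / 2.47
Q = 1.75

Q = 1.75


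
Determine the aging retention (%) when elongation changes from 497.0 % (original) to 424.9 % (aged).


Retention = aged / original * 100
= 424.9 / 497.0 * 100
= 85.5%

85.5%


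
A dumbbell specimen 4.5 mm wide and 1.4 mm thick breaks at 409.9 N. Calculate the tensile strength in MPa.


Area = width * thickness = 4.5 * 1.4 = 6.3 mm^2
TS = force / area = 409.9 / 6.3 = 65.06 MPa

65.06 MPa


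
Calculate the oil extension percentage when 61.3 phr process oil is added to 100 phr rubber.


Oil % = oil / (100 + oil) * 100
= 61.3 / (100 + 61.3) * 100
= 61.3 / 161.3 * 100
= 38.0%

38.0%


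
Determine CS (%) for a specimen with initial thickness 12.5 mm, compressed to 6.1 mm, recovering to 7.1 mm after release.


CS = (t0 - recovered) / (t0 - ts) * 100
= (12.5 - 7.1) / (12.5 - 6.1) * 100
= 5.4 / 6.4 * 100
= 84.4%

84.4%


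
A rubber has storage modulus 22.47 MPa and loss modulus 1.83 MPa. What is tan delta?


tan delta = E'' / E'
= 1.83 / 22.47
= 0.0814

tan delta = 0.0814


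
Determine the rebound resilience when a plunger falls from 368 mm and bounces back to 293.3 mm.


Resilience = h_rebound / h_drop * 100
= 293.3 / 368 * 100
= 79.7%

79.7%


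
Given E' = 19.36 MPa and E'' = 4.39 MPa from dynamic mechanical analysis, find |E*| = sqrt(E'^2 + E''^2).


|E*| = sqrt(E'^2 + E''^2)
= sqrt(19.36^2 + 4.39^2)
= sqrt(374.8096 + 19.2721)
= 19.851 MPa

19.851 MPa


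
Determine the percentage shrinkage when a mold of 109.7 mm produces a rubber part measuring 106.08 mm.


Shrinkage = (mold - part) / mold * 100
= (109.7 - 106.08) / 109.7 * 100
= 3.62 / 109.7 * 100
= 3.3%

3.3%


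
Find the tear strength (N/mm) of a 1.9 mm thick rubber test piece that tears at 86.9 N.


Tear strength = force / thickness
= 86.9 / 1.9
= 45.74 N/mm

45.74 N/mm


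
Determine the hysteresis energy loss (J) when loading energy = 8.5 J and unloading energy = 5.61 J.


Hysteresis loss = loading - unloading
= 8.5 - 5.61
= 2.89 J

2.89 J


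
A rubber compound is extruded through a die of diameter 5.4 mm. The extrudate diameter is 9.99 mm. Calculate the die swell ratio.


Die swell ratio = D_extrudate / D_die
= 9.99 / 5.4
= 1.85

Die swell = 1.85


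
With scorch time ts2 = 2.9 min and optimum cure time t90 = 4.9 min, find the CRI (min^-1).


CRI = 100 / (t90 - ts2)
= 100 / (4.9 - 2.9)
= 100 / 2.0
= 50.0 min^-1

50.0 min^-1


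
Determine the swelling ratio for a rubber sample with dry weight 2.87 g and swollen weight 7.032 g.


Q = W_swollen / W_dry
Q = 7.032 / 2.87
Q = 2.45

Q = 2.45


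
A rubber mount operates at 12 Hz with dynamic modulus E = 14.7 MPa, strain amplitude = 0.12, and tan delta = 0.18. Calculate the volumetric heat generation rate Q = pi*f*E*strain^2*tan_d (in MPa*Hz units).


Q = pi * f * E * strain^2 * tan_d
= pi * 12 * 14.7 * 0.12^2 * 0.18
= pi * 12 * 14.7 * 0.0144 * 0.18
= 1.4364

Q = 1.4364


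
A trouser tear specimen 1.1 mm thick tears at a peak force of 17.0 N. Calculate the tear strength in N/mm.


Tear strength = force / thickness
= 17.0 / 1.1
= 15.45 N/mm

15.45 N/mm


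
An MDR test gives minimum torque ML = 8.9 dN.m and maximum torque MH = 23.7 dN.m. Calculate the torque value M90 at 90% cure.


M90 = ML + 0.9 * (MH - ML)
M90 = 8.9 + 0.9 * (23.7 - 8.9)
M90 = 8.9 + 0.9 * 14.8
M90 = 22.22 dN.m

22.22 dN.m


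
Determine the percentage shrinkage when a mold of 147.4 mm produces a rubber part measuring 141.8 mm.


Shrinkage = (mold - part) / mold * 100
= (147.4 - 141.8) / 147.4 * 100
= 5.6 / 147.4 * 100
= 3.8%

3.8%


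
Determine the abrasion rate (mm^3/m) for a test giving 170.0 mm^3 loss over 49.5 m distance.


Rate = volume_loss / distance
= 170.0 / 49.5
= 3.434 mm^3/m

3.434 mm^3/m


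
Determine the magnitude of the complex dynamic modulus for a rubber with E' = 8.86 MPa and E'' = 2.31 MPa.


|E*| = sqrt(E'^2 + E''^2)
= sqrt(8.86^2 + 2.31^2)
= sqrt(78.4996 + 5.3361)
= 9.156 MPa

9.156 MPa


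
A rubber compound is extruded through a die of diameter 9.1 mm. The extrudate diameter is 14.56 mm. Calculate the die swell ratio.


Die swell ratio = D_extrudate / D_die
= 14.56 / 9.1
= 1.6

Die swell = 1.6


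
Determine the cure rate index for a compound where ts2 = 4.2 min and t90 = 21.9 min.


CRI = 100 / (t90 - ts2)
= 100 / (21.9 - 4.2)
= 100 / 17.7
= 5.65 min^-1

5.65 min^-1


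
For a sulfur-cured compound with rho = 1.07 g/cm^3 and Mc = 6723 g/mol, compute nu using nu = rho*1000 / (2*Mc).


nu = rho * 1000 / (2 * Mc)
nu = 1.07 * 1000 / (2 * 6723)
nu = 1070.0 / 13446
nu = 0.0796 mol/L

0.0796 mol/L


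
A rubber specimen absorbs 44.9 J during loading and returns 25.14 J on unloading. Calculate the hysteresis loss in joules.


Hysteresis loss = loading - unloading
= 44.9 - 25.14
= 19.76 J

19.76 J


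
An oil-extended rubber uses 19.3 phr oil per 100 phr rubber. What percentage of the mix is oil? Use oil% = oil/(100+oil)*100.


Oil % = oil / (100 + oil) * 100
= 19.3 / (100 + 19.3) * 100
= 19.3 / 119.3 * 100
= 16.18%

16.18%


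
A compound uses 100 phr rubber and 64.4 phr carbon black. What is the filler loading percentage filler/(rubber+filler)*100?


Filler % = filler / (rubber + filler) * 100
= 64.4 / (100 + 64.4) * 100
= 64.4 / 164.4 * 100
= 39.17%

39.17%


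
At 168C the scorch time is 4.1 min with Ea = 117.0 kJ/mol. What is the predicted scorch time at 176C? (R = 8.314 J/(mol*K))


Convert temperatures: T1 = 168 + 273.15 = 441.15 K, T2 = 176 + 273.15 = 449.15 K
ts2_new = 4.1 * exp(117000 / 8.314 * (1/449.15 - 1/441.15))
1/T2 - 1/T1 = -4.0375e-05
ts2_new = 2.32 min

2.32 min


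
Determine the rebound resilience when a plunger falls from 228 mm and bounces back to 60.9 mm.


Resilience = h_rebound / h_drop * 100
= 60.9 / 228 * 100
= 26.7%

26.7%


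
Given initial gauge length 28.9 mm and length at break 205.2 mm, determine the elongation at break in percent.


Elongation = (Lf - L0) / L0 * 100
= (205.2 - 28.9) / 28.9 * 100
= 176.3 / 28.9 * 100
= 610.0%

610.0%


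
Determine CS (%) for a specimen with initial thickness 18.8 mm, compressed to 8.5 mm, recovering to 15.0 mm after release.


CS = (t0 - recovered) / (t0 - ts) * 100
= (18.8 - 15.0) / (18.8 - 8.5) * 100
= 3.8 / 10.3 * 100
= 36.9%

36.9%


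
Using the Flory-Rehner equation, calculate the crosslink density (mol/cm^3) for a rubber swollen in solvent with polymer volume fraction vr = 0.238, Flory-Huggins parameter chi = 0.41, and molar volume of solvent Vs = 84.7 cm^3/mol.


ln(1 - vr) = ln(1 - 0.238) = -0.2718
Numerator = -((-0.2718) + 0.238 + 0.41 * 0.238^2) = 0.0106
Denominator = 84.7 * (0.238^(1/3) - 0.238/2) = 42.4106
nu = 0.0106 / 42.4106 = 2.4958e-04 mol/cm^3

2.4958e-04 mol/cm^3


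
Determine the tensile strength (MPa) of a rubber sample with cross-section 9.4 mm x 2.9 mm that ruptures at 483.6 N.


Area = width * thickness = 9.4 * 2.9 = 27.26 mm^2
TS = force / area = 483.6 / 27.26 = 17.74 MPa

17.74 MPa


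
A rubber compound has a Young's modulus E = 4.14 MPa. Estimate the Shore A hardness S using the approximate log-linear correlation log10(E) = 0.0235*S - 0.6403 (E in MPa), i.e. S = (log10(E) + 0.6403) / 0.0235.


log10(E) = 0.0235*S - 0.6403  =>  S = (log10(E) + 0.6403) / 0.0235
log10(4.14) = 0.617000
S = (0.617000 + 0.6403) / 0.0235 = 1.257300 / 0.0235
S = 53.5

Shore A = 53.5


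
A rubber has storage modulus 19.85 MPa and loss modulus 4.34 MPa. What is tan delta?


tan delta = E'' / E'
= 4.34 / 19.85
= 0.2186

tan delta = 0.2186


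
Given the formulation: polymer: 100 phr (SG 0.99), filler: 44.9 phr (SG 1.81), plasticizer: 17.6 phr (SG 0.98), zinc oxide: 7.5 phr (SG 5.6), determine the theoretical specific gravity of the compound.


Sum of weights = 170.0
Volume contributions:
  polymer: 100/0.99 = 101.0101
  filler: 44.9/1.81 = 24.8066
  plasticizer: 17.6/0.98 = 17.9592
  zinc oxide: 7.5/5.6 = 1.3393
Sum of volumes = 145.1152
SG = 170.0 / 145.1152 = 1.171

SG = 1.171


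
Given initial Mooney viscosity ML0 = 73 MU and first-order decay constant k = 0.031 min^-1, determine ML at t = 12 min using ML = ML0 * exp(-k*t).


ML = ML0 * exp(-k * t)
ML = 73 * exp(-0.031 * 12)
ML = 73 * 0.6894
ML = 50.32 MU

50.32 MU


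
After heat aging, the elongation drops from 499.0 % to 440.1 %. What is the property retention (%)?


Retention = aged / original * 100
= 440.1 / 499.0 * 100
= 88.2%

88.2%


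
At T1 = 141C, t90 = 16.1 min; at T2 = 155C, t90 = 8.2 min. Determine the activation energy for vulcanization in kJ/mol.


T1 = 414.15 K, T2 = 428.15 K
1/T1 - 1/T2 = 7.8954e-05
ln(t1/t2) = ln(16.1/8.2) = 0.6747
Ea = 8.314 * 0.6747 / 7.8954e-05 = 71045.5252 J/mol
Ea = 71.05 kJ/mol

71.05 kJ/mol


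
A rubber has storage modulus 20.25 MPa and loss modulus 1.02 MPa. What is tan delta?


tan delta = E'' / E'
= 1.02 / 20.25
= 0.0504

tan delta = 0.0504


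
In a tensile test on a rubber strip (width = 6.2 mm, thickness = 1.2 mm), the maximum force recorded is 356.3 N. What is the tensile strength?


Area = width * thickness = 6.2 * 1.2 = 7.44 mm^2
TS = force / area = 356.3 / 7.44 = 47.89 MPa

47.89 MPa


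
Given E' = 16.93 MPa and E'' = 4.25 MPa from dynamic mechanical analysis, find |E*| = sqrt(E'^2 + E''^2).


|E*| = sqrt(E'^2 + E''^2)
= sqrt(16.93^2 + 4.25^2)
= sqrt(286.6249 + 18.0625)
= 17.455 MPa

17.455 MPa


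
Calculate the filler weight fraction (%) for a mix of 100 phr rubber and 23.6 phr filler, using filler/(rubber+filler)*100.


Filler % = filler / (rubber + filler) * 100
= 23.6 / (100 + 23.6) * 100
= 23.6 / 123.6 * 100
= 19.09%

19.09%


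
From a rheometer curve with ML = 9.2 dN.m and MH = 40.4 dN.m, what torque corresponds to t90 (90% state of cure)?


M90 = ML + 0.9 * (MH - ML)
M90 = 9.2 + 0.9 * (40.4 - 9.2)
M90 = 9.2 + 0.9 * 31.2
M90 = 37.28 dN.m

37.28 dN.m


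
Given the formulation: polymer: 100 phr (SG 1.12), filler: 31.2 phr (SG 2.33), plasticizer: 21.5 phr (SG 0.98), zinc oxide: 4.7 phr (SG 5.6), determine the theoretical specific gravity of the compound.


Sum of weights = 157.4
Volume contributions:
  polymer: 100/1.12 = 89.2857
  filler: 31.2/2.33 = 13.3906
  plasticizer: 21.5/0.98 = 21.9388
  zinc oxide: 4.7/5.6 = 0.8393
Sum of volumes = 125.4543
SG = 157.4 / 125.4543 = 1.255

SG = 1.255


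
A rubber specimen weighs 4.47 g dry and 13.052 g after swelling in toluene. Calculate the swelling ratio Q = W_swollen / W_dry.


Q = W_swollen / W_dry
Q = 13.052 / 4.47
Q = 2.92

Q = 2.92


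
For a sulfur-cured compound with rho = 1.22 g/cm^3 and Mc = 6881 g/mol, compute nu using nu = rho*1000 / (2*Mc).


nu = rho * 1000 / (2 * Mc)
nu = 1.22 * 1000 / (2 * 6881)
nu = 1220.0 / 13762
nu = 0.0886 mol/L

0.0886 mol/L


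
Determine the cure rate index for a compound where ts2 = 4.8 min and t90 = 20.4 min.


CRI = 100 / (t90 - ts2)
= 100 / (20.4 - 4.8)
= 100 / 15.6
= 6.41 min^-1

6.41 min^-1


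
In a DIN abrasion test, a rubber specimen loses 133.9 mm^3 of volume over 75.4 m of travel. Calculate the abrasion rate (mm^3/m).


Rate = volume_loss / distance
= 133.9 / 75.4
= 1.776 mm^3/m

1.776 mm^3/m


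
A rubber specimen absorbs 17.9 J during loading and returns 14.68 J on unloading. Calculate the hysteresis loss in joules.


Hysteresis loss = loading - unloading
= 17.9 - 14.68
= 3.22 J

3.22 J


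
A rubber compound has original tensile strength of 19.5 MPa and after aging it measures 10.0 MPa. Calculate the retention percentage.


Retention = aged / original * 100
= 10.0 / 19.5 * 100
= 51.3%

51.3%


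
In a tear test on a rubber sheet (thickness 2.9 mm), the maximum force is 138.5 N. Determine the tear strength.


Tear strength = force / thickness
= 138.5 / 2.9
= 47.76 N/mm

47.76 N/mm


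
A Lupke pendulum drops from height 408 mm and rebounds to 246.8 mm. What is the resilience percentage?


Resilience = h_rebound / h_drop * 100
= 246.8 / 408 * 100
= 60.5%

60.5%


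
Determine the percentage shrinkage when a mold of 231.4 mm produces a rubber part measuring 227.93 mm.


Shrinkage = (mold - part) / mold * 100
= (231.4 - 227.93) / 231.4 * 100
= 3.47 / 231.4 * 100
= 1.5%

1.5%


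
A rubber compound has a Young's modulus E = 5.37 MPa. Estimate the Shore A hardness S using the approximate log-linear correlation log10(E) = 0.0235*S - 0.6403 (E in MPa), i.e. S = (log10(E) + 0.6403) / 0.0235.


log10(E) = 0.0235*S - 0.6403  =>  S = (log10(E) + 0.6403) / 0.0235
log10(5.37) = 0.729974
S = (0.729974 + 0.6403) / 0.0235 = 1.370274 / 0.0235
S = 58.3

Shore A = 58.3


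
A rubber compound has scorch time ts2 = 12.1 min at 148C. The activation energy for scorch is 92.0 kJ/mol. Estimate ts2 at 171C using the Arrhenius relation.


Convert temperatures: T1 = 148 + 273.15 = 421.15 K, T2 = 171 + 273.15 = 444.15 K
ts2_new = 12.1 * exp(92000 / 8.314 * (1/444.15 - 1/421.15))
1/T2 - 1/T1 = -1.2296e-04
ts2_new = 3.1 min

3.1 min


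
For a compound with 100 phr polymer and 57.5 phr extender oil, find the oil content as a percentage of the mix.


Oil % = oil / (100 + oil) * 100
= 57.5 / (100 + 57.5) * 100
= 57.5 / 157.5 * 100
= 36.51%

36.51%


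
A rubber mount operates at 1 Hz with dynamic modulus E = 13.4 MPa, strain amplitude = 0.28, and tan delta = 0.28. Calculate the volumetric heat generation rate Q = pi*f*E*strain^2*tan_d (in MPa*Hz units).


Q = pi * f * E * strain^2 * tan_d
= pi * 1 * 13.4 * 0.28^2 * 0.28
= pi * 1 * 13.4 * 0.0784 * 0.28
= 0.9241

Q = 0.9241


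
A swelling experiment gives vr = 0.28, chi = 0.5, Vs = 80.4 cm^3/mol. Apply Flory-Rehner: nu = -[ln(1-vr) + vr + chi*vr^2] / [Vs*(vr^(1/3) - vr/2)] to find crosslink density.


ln(1 - vr) = ln(1 - 0.28) = -0.3285
Numerator = -((-0.3285) + 0.28 + 0.5 * 0.28^2) = 0.0093
Denominator = 80.4 * (0.28^(1/3) - 0.28/2) = 41.3427
nu = 0.0093 / 41.3427 = 2.2505e-04 mol/cm^3

2.2505e-04 mol/cm^3


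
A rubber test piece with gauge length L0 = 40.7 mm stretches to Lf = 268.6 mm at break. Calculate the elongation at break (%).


Elongation = (Lf - L0) / L0 * 100
= (268.6 - 40.7) / 40.7 * 100
= 227.9 / 40.7 * 100
= 560.0%

560.0%


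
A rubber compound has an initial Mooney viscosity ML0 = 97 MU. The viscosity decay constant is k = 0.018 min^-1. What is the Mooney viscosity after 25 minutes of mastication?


ML = ML0 * exp(-k * t)
ML = 97 * exp(-0.018 * 25)
ML = 97 * 0.6376
ML = 61.85 MU

61.85 MU


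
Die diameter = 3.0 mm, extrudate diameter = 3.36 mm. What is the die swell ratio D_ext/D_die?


Die swell ratio = D_extrudate / D_die
= 3.36 / 3.0
= 1.12

Die swell = 1.12


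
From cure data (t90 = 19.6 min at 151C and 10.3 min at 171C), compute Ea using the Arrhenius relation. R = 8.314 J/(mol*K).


T1 = 424.15 K, T2 = 444.15 K
1/T1 - 1/T2 = 1.0616e-04
ln(t1/t2) = ln(19.6/10.3) = 0.6434
Ea = 8.314 * 0.6434 / 1.0616e-04 = 50384.9169 J/mol
Ea = 50.38 kJ/mol

50.38 kJ/mol


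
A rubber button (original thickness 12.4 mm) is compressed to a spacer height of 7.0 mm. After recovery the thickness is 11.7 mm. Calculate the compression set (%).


CS = (t0 - recovered) / (t0 - ts) * 100
= (12.4 - 11.7) / (12.4 - 7.0) * 100
= 0.7 / 5.4 * 100
= 13.0%

13.0%


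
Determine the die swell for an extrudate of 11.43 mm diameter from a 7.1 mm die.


Die swell ratio = D_extrudate / D_die
= 11.43 / 7.1
= 1.61

Die swell = 1.61


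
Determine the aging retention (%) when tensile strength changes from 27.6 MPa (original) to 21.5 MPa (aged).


Retention = aged / original * 100
= 21.5 / 27.6 * 100
= 77.9%

77.9%


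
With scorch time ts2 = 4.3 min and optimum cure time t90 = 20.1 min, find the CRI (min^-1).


CRI = 100 / (t90 - ts2)
= 100 / (20.1 - 4.3)
= 100 / 15.8
= 6.33 min^-1

6.33 min^-1


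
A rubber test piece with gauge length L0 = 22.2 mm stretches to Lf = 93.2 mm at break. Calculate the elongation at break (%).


Elongation = (Lf - L0) / L0 * 100
= (93.2 - 22.2) / 22.2 * 100
= 71.0 / 22.2 * 100
= 319.8%

319.8%


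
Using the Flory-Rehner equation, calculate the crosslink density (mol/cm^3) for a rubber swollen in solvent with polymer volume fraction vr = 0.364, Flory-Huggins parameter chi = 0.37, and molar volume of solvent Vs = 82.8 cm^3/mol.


ln(1 - vr) = ln(1 - 0.364) = -0.4526
Numerator = -((-0.4526) + 0.364 + 0.37 * 0.364^2) = 0.0395
Denominator = 82.8 * (0.364^(1/3) - 0.364/2) = 44.0499
nu = 0.0395 / 44.0499 = 8.9746e-04 mol/cm^3

8.9746e-04 mol/cm^3


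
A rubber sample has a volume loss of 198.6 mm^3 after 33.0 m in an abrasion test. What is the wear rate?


Rate = volume_loss / distance
= 198.6 / 33.0
= 6.018 mm^3/m

6.018 mm^3/m


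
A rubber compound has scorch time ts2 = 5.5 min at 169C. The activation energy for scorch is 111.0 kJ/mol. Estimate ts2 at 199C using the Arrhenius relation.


Convert temperatures: T1 = 169 + 273.15 = 442.15 K, T2 = 199 + 273.15 = 472.15 K
ts2_new = 5.5 * exp(111000 / 8.314 * (1/472.15 - 1/442.15))
1/T2 - 1/T1 = -1.4370e-04
ts2_new = 0.81 min

0.81 min


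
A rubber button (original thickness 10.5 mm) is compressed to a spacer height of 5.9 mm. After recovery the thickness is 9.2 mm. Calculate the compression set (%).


CS = (t0 - recovered) / (t0 - ts) * 100
= (10.5 - 9.2) / (10.5 - 5.9) * 100
= 1.3 / 4.6 * 100
= 28.3%

28.3%


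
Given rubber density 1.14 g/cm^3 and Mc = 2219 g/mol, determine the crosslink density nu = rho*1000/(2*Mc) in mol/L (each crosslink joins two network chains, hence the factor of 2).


nu = rho * 1000 / (2 * Mc)
nu = 1.14 * 1000 / (2 * 2219)
nu = 1140.0 / 4438
nu = 0.2569 mol/L

0.2569 mol/L


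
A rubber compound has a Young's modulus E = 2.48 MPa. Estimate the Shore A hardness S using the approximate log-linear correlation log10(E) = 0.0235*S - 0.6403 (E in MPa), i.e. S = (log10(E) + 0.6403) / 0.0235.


log10(E) = 0.0235*S - 0.6403  =>  S = (log10(E) + 0.6403) / 0.0235
log10(2.48) = 0.394452
S = (0.394452 + 0.6403) / 0.0235 = 1.034752 / 0.0235
S = 44.0

Shore A = 44.0


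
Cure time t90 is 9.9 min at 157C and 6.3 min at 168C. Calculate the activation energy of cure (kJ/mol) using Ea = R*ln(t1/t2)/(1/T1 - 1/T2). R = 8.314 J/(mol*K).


T1 = 430.15 K, T2 = 441.15 K
1/T1 - 1/T2 = 5.7968e-05
ln(t1/t2) = ln(9.9/6.3) = 0.4520
Ea = 8.314 * 0.4520 / 5.7968e-05 = 64825.7704 J/mol
Ea = 64.83 kJ/mol

64.83 kJ/mol


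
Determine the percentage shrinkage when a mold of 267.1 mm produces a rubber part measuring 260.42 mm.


Shrinkage = (mold - part) / mold * 100
= (267.1 - 260.42) / 267.1 * 100
= 6.68 / 267.1 * 100
= 2.5%

2.5%


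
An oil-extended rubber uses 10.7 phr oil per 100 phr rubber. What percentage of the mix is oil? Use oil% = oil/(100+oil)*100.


Oil % = oil / (100 + oil) * 100
= 10.7 / (100 + 10.7) * 100
= 10.7 / 110.7 * 100
= 9.67%

9.67%


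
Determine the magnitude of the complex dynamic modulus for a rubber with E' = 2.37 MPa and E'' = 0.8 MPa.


|E*| = sqrt(E'^2 + E''^2)
= sqrt(2.37^2 + 0.8^2)
= sqrt(5.6169 + 0.6400)
= 2.501 MPa

2.501 MPa


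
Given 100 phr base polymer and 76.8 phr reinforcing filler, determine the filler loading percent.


Filler % = filler / (rubber + filler) * 100
= 76.8 / (100 + 76.8) * 100
= 76.8 / 176.8 * 100
= 43.44%

43.44%


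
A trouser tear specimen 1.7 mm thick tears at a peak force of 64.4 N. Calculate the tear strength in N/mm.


Tear strength = force / thickness
= 64.4 / 1.7
= 37.88 N/mm

37.88 N/mm


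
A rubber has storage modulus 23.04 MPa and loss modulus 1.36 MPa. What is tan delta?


tan delta = E'' / E'
= 1.36 / 23.04
= 0.059

tan delta = 0.059


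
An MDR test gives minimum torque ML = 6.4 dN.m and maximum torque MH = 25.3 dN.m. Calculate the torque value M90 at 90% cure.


M90 = ML + 0.9 * (MH - ML)
M90 = 6.4 + 0.9 * (25.3 - 6.4)
M90 = 6.4 + 0.9 * 18.9
M90 = 23.41 dN.m

23.41 dN.m


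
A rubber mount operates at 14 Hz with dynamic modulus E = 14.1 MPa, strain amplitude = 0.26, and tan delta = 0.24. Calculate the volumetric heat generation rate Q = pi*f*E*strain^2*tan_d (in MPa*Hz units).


Q = pi * f * E * strain^2 * tan_d
= pi * 14 * 14.1 * 0.26^2 * 0.24
= pi * 14 * 14.1 * 0.0676 * 0.24
= 10.0613

Q = 10.0613


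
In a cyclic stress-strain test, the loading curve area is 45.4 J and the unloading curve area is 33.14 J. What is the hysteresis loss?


Hysteresis loss = loading - unloading
= 45.4 - 33.14
= 12.26 J

12.26 J


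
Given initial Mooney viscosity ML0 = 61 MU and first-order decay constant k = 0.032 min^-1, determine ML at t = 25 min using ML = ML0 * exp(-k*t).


ML = ML0 * exp(-k * t)
ML = 61 * exp(-0.032 * 25)
ML = 61 * 0.4493
ML = 27.41 MU

27.41 MU


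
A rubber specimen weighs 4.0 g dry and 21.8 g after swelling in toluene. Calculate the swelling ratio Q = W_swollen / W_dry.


Q = W_swollen / W_dry
Q = 21.8 / 4.0
Q = 5.45

Q = 5.45


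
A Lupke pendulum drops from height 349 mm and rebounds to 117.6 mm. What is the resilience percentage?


Resilience = h_rebound / h_drop * 100
= 117.6 / 349 * 100
= 33.7%

33.7%


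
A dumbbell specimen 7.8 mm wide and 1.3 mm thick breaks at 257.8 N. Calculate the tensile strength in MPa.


Area = width * thickness = 7.8 * 1.3 = 10.14 mm^2
TS = force / area = 257.8 / 10.14 = 25.42 MPa

25.42 MPa


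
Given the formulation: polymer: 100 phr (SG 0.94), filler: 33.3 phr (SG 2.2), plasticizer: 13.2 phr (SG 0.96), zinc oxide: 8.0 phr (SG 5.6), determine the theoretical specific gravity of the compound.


Sum of weights = 154.5
Volume contributions:
  polymer: 100/0.94 = 106.3830
  filler: 33.3/2.2 = 15.1364
  plasticizer: 13.2/0.96 = 13.7500
  zinc oxide: 8.0/5.6 = 1.4286
Sum of volumes = 136.6979
SG = 154.5 / 136.6979 = 1.13

SG = 1.13


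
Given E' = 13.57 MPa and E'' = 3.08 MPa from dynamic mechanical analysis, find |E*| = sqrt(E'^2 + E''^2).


|E*| = sqrt(E'^2 + E''^2)
= sqrt(13.57^2 + 3.08^2)
= sqrt(184.1449 + 9.4864)
= 13.915 MPa

13.915 MPa


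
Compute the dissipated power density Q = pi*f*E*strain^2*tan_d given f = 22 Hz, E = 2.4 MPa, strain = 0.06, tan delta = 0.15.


Q = pi * f * E * strain^2 * tan_d
= pi * 22 * 2.4 * 0.06^2 * 0.15
= pi * 22 * 2.4 * 0.0036 * 0.15
= 0.0896

Q = 0.0896


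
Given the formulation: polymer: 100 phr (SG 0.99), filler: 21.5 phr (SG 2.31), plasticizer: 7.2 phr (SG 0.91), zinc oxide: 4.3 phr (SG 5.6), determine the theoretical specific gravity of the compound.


Sum of weights = 133.0
Volume contributions:
  polymer: 100/0.99 = 101.0101
  filler: 21.5/2.31 = 9.3074
  plasticizer: 7.2/0.91 = 7.9121
  zinc oxide: 4.3/5.6 = 0.7679
Sum of volumes = 118.9974
SG = 133.0 / 118.9974 = 1.118

SG = 1.118


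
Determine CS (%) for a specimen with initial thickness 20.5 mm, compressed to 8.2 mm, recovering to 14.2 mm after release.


CS = (t0 - recovered) / (t0 - ts) * 100
= (20.5 - 14.2) / (20.5 - 8.2) * 100
= 6.3 / 12.3 * 100
= 51.2%

51.2%


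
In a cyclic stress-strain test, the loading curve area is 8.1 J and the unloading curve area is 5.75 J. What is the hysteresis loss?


Hysteresis loss = loading - unloading
= 8.1 - 5.75
= 2.35 J

2.35 J


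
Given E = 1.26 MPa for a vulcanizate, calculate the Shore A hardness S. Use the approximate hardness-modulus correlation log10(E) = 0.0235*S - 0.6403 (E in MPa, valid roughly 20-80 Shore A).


log10(E) = 0.0235*S - 0.6403  =>  S = (log10(E) + 0.6403) / 0.0235
log10(1.26) = 0.100371
S = (0.100371 + 0.6403) / 0.0235 = 0.740671 / 0.0235
S = 31.5

Shore A = 31.5


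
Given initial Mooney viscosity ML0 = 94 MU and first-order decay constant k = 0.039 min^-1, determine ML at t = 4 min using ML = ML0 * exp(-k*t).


ML = ML0 * exp(-k * t)
ML = 94 * exp(-0.039 * 4)
ML = 94 * 0.8556
ML = 80.42 MU

80.42 MU


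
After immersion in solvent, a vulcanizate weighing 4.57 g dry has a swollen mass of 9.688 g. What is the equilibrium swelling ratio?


Q = W_swollen / W_dry
Q = 9.688 / 4.57
Q = 2.12

Q = 2.12


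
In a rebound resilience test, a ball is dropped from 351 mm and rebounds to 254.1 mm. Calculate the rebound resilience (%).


Resilience = h_rebound / h_drop * 100
= 254.1 / 351 * 100
= 72.4%

72.4%


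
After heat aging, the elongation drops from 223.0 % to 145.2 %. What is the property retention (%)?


Retention = aged / original * 100
= 145.2 / 223.0 * 100
= 65.1%

65.1%


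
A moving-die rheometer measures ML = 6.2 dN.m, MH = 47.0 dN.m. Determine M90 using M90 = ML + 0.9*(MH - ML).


M90 = ML + 0.9 * (MH - ML)
M90 = 6.2 + 0.9 * (47.0 - 6.2)
M90 = 6.2 + 0.9 * 40.8
M90 = 42.92 dN.m

42.92 dN.m


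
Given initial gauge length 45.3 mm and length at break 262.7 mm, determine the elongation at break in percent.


Elongation = (Lf - L0) / L0 * 100
= (262.7 - 45.3) / 45.3 * 100
= 217.4 / 45.3 * 100
= 479.9%

479.9%


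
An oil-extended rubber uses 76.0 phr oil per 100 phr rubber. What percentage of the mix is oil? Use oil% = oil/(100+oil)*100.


Oil % = oil / (100 + oil) * 100
= 76.0 / (100 + 76.0) * 100
= 76.0 / 176.0 * 100
= 43.18%

43.18%


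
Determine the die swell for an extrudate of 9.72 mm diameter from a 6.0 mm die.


Die swell ratio = D_extrudate / D_die
= 9.72 / 6.0
= 1.62

Die swell = 1.62


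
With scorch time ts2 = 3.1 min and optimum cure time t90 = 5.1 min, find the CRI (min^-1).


CRI = 100 / (t90 - ts2)
= 100 / (5.1 - 3.1)
= 100 / 2.0
= 50.0 min^-1

50.0 min^-1


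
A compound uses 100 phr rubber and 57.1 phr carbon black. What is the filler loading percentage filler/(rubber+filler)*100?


Filler % = filler / (rubber + filler) * 100
= 57.1 / (100 + 57.1) * 100
= 57.1 / 157.1 * 100
= 36.35%

36.35%


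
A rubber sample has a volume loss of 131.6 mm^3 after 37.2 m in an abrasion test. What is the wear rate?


Rate = volume_loss / distance
= 131.6 / 37.2
= 3.538 mm^3/m

3.538 mm^3/m


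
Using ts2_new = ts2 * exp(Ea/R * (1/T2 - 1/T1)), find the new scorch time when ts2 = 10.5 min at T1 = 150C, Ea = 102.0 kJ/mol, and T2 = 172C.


Convert temperatures: T1 = 150 + 273.15 = 423.15 K, T2 = 172 + 273.15 = 445.15 K
ts2_new = 10.5 * exp(102000 / 8.314 * (1/445.15 - 1/423.15))
1/T2 - 1/T1 = -1.1679e-04
ts2_new = 2.51 min

2.51 min


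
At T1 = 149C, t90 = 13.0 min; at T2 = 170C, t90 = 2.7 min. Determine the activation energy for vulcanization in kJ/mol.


T1 = 422.15 K, T2 = 443.15 K
1/T1 - 1/T2 = 1.1225e-04
ln(t1/t2) = ln(13.0/2.7) = 1.5717
Ea = 8.314 * 1.5717 / 1.1225e-04 = 116406.5072 J/mol
Ea = 116.41 kJ/mol

116.41 kJ/mol


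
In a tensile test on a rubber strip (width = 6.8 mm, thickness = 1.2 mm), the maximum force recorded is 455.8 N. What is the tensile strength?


Area = width * thickness = 6.8 * 1.2 = 8.16 mm^2
TS = force / area = 455.8 / 8.16 = 55.86 MPa

55.86 MPa


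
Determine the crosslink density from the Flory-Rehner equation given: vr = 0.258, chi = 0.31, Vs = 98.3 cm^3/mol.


ln(1 - vr) = ln(1 - 0.258) = -0.2984
Numerator = -((-0.2984) + 0.258 + 0.31 * 0.258^2) = 0.0198
Denominator = 98.3 * (0.258^(1/3) - 0.258/2) = 49.8980
nu = 0.0198 / 49.8980 = 3.9623e-04 mol/cm^3

3.9623e-04 mol/cm^3


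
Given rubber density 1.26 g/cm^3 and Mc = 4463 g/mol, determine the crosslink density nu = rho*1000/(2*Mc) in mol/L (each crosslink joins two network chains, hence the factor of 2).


nu = rho * 1000 / (2 * Mc)
nu = 1.26 * 1000 / (2 * 4463)
nu = 1260.0 / 8926
nu = 0.1412 mol/L

0.1412 mol/L


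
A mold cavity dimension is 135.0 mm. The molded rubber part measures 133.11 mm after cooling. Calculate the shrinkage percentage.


Shrinkage = (mold - part) / mold * 100
= (135.0 - 133.11) / 135.0 * 100
= 1.89 / 135.0 * 100
= 1.4%

1.4%


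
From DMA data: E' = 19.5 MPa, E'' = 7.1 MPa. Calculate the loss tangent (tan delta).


tan delta = E'' / E'
= 7.1 / 19.5
= 0.3641

tan delta = 0.3641


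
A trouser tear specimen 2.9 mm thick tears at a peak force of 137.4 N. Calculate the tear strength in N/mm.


Tear strength = force / thickness
= 137.4 / 2.9
= 47.38 N/mm

47.38 N/mm


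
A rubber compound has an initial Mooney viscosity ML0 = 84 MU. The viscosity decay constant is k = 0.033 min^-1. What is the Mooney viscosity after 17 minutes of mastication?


ML = ML0 * exp(-k * t)
ML = 84 * exp(-0.033 * 17)
ML = 84 * 0.5706
ML = 47.93 MU

47.93 MU


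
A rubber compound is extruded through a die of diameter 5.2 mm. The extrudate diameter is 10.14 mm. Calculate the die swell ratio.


Die swell ratio = D_extrudate / D_die
= 10.14 / 5.2
= 1.95

Die swell = 1.95


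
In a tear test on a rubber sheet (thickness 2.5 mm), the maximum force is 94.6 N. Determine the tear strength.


Tear strength = force / thickness
= 94.6 / 2.5
= 37.84 N/mm

37.84 N/mm


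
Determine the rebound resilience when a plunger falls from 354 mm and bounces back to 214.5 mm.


Resilience = h_rebound / h_drop * 100
= 214.5 / 354 * 100
= 60.6%

60.6%


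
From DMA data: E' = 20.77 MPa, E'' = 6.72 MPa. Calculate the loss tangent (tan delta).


tan delta = E'' / E'
= 6.72 / 20.77
= 0.3235

tan delta = 0.3235


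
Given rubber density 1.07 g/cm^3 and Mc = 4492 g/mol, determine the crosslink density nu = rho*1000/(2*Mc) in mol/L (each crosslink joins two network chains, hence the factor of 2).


nu = rho * 1000 / (2 * Mc)
nu = 1.07 * 1000 / (2 * 4492)
nu = 1070.0 / 8984
nu = 0.1191 mol/L

0.1191 mol/L


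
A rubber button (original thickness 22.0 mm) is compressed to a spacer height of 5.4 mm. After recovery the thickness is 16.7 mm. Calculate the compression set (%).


CS = (t0 - recovered) / (t0 - ts) * 100
= (22.0 - 16.7) / (22.0 - 5.4) * 100
= 5.3 / 16.6 * 100
= 31.9%

31.9%


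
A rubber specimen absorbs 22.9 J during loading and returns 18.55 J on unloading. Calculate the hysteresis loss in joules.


Hysteresis loss = loading - unloading
= 22.9 - 18.55
= 4.35 J

4.35 J


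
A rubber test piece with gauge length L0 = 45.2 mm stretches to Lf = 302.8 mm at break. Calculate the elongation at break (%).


Elongation = (Lf - L0) / L0 * 100
= (302.8 - 45.2) / 45.2 * 100
= 257.6 / 45.2 * 100
= 569.9%

569.9%


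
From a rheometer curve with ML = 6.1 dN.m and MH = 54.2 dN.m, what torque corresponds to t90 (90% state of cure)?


M90 = ML + 0.9 * (MH - ML)
M90 = 6.1 + 0.9 * (54.2 - 6.1)
M90 = 6.1 + 0.9 * 48.1
M90 = 49.39 dN.m

49.39 dN.m


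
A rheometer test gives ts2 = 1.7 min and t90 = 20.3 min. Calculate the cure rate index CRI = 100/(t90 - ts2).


CRI = 100 / (t90 - ts2)
= 100 / (20.3 - 1.7)
= 100 / 18.6
= 5.38 min^-1

5.38 min^-1


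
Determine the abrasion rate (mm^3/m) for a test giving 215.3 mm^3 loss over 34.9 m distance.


Rate = volume_loss / distance
= 215.3 / 34.9
= 6.169 mm^3/m

6.169 mm^3/m


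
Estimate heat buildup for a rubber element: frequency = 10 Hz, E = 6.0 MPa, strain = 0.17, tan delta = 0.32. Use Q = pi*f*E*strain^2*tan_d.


Q = pi * f * E * strain^2 * tan_d
= pi * 10 * 6.0 * 0.17^2 * 0.32
= pi * 10 * 6.0 * 0.0289 * 0.32
= 1.7432

Q = 1.7432


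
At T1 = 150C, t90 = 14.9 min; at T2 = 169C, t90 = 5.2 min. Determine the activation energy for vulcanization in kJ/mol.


T1 = 423.15 K, T2 = 442.15 K
1/T1 - 1/T2 = 1.0155e-04
ln(t1/t2) = ln(14.9/5.2) = 1.0527
Ea = 8.314 * 1.0527 / 1.0155e-04 = 86183.8883 J/mol
Ea = 86.18 kJ/mol

86.18 kJ/mol


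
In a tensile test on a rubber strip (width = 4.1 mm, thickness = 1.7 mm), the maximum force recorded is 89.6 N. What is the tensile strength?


Area = width * thickness = 4.1 * 1.7 = 6.97 mm^2
TS = force / area = 89.6 / 6.97 = 12.86 MPa

12.86 MPa


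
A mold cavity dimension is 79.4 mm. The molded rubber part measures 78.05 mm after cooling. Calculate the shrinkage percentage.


Shrinkage = (mold - part) / mold * 100
= (79.4 - 78.05) / 79.4 * 100
= 1.35 / 79.4 * 100
= 1.7%

1.7%


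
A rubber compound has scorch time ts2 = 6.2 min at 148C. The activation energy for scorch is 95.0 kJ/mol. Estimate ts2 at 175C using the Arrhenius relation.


Convert temperatures: T1 = 148 + 273.15 = 421.15 K, T2 = 175 + 273.15 = 448.15 K
ts2_new = 6.2 * exp(95000 / 8.314 * (1/448.15 - 1/421.15))
1/T2 - 1/T1 = -1.4306e-04
ts2_new = 1.21 min

1.21 min


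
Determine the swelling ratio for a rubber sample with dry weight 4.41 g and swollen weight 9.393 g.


Q = W_swollen / W_dry
Q = 9.393 / 4.41
Q = 2.13

Q = 2.13


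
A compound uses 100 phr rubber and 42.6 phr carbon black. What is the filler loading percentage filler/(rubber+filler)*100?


Filler % = filler / (rubber + filler) * 100
= 42.6 / (100 + 42.6) * 100
= 42.6 / 142.6 * 100
= 29.87%

29.87%
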